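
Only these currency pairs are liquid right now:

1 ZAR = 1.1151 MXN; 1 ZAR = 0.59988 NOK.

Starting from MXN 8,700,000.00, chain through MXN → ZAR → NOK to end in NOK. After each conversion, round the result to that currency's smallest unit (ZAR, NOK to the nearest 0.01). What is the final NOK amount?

NOK 4,680,258.27

MXN 8,700,000.00 ÷ 1.1151 = ZAR 7,801,990.85
ZAR 7,801,990.85 × 0.59988 = NOK 4,680,258.27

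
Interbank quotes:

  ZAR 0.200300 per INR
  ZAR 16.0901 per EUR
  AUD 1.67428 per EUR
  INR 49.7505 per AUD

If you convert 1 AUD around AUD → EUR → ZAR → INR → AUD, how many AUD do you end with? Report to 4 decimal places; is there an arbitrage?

Around AUD → EUR → ZAR → INR → AUD: 1 ÷ 1.67428 × 16.0901 ÷ 0.200300 ÷ 49.7505 = 0.964389
Product < 1; profitable direction is AUD → INR → ZAR → EUR → AUD.

0.9644 (arbitrage exists)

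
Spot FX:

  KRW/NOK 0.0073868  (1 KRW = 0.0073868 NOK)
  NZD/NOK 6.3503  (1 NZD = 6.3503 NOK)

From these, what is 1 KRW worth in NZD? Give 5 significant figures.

1 KRW × 0.0073868 = 0.0073868 NOK
0.0073868 NOK ÷ 6.3503 = 0.00116322 NZD

KRW/NZD = 0.0011632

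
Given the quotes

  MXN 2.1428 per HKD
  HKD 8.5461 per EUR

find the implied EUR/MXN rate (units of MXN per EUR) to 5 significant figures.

1 EUR × 8.5461 = 8.5461 HKD
8.5461 HKD × 2.1428 = 18.3126 MXN

EUR/MXN = 18.313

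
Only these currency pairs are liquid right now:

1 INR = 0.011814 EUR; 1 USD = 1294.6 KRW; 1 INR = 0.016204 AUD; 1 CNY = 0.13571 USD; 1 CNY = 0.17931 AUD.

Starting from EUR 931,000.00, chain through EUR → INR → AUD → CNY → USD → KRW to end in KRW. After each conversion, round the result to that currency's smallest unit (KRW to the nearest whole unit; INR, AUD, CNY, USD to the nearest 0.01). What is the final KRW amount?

KRW 1,251,174,520

EUR 931,000.00 ÷ 0.011814 = INR 78,804,807.86
INR 78,804,807.86 × 0.016204 = AUD 1,276,953.11
AUD 1,276,953.11 ÷ 0.17931 = CNY 7,121,482.96
CNY 7,121,482.96 × 0.13571 = USD 966,456.45
USD 966,456.45 × 1294.6 = KRW 1,251,174,520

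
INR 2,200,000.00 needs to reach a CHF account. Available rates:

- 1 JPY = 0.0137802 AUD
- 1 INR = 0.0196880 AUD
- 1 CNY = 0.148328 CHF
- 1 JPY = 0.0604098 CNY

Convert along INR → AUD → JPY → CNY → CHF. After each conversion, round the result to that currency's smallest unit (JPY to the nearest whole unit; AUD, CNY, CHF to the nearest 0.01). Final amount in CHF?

INR 2,200,000.00 × 0.0196880 = AUD 43,313.60
AUD 43,313.60 ÷ 0.0137802 = JPY 3,143,176
JPY 3,143,176 × 0.0604098 = CNY 189,878.63
CNY 189,878.63 × 0.148328 = CHF 28,164.32

CHF 28,164.32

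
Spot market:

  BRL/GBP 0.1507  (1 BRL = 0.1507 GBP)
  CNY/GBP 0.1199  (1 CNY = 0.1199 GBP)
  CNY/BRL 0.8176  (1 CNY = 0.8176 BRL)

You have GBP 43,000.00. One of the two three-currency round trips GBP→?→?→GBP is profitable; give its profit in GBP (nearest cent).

Profit: GBP 1,187.90

Profitable loop is GBP → CNY → BRL → GBP:
GBP 43,000.00 ÷ 0.1199 = CNY 358,632.19
CNY 358,632.19 × 0.8176 = BRL 293,217.68
BRL 293,217.68 × 0.1507 = GBP 44,187.90
Profit = GBP 44,187.90 − GBP 43,000.00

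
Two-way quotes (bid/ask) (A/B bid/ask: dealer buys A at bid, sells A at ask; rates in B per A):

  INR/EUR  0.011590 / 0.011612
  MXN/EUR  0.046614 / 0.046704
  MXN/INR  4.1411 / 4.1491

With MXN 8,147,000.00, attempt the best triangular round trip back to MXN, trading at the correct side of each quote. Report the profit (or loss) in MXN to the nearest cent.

Net profit: MXN 225,261.65

Best loop MXN → INR → EUR → MXN:
MXN 8,147,000.00 × 4.1411 (sell MXN at bid) = INR 33,737,541.70
INR 33,737,541.70 × 0.011590 (sell INR at bid) = EUR 391,018.11
EUR 391,018.11 ÷ 0.046704 (buy MXN at ask) = MXN 8,372,261.65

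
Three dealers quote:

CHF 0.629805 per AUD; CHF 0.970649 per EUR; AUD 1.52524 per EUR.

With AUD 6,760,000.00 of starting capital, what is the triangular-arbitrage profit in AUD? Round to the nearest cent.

Profit: AUD 70,690.64

Profitable loop is AUD → EUR → CHF → AUD:
AUD 6,760,000.00 ÷ 1.52524 = EUR 4,432,089.38
EUR 4,432,089.38 × 0.970649 = CHF 4,302,003.12
CHF 4,302,003.12 ÷ 0.629805 = AUD 6,830,690.64
Profit = AUD 6,830,690.64 − AUD 6,760,000.00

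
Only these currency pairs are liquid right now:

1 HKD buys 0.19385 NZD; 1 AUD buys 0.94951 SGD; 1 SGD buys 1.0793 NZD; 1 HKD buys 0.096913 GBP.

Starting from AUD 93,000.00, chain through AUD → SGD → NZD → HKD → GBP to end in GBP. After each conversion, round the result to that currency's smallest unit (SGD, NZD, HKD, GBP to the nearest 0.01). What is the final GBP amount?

AUD 93,000.00 × 0.94951 = SGD 88,304.43
SGD 88,304.43 × 1.0793 = NZD 95,306.97
NZD 95,306.97 ÷ 0.19385 = HKD 491,653.19
HKD 491,653.19 × 0.096913 = GBP 47,647.59

GBP 47,647.59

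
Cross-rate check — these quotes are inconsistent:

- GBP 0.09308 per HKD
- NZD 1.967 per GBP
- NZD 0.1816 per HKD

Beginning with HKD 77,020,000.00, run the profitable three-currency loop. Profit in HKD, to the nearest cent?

Profit: HKD 631,241.67

Profitable loop is HKD → GBP → NZD → HKD:
HKD 77,020,000.00 × 0.09308 = GBP 7,169,021.60
GBP 7,169,021.60 × 1.967 = NZD 14,101,465.49
NZD 14,101,465.49 ÷ 0.1816 = HKD 77,651,241.67
Profit = HKD 77,651,241.67 − HKD 77,020,000.00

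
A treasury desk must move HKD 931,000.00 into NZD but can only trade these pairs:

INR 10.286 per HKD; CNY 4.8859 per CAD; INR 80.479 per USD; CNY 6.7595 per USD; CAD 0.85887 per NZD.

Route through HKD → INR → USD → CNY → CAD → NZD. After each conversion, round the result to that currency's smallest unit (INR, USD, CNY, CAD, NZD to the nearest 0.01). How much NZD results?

NZD 191,670.92

HKD 931,000.00 × 10.286 = INR 9,576,266.00
INR 9,576,266.00 ÷ 80.479 = USD 118,990.87
USD 118,990.87 × 6.7595 = CNY 804,318.79
CNY 804,318.79 ÷ 4.8859 = CAD 164,620.40
CAD 164,620.40 ÷ 0.85887 = NZD 191,670.92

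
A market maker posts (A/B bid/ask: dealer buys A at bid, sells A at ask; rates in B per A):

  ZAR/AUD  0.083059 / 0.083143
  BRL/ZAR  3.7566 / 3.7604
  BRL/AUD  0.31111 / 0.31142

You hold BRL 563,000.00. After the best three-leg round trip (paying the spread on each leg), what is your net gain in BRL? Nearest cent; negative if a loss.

Net profit: BRL 1,083.70

Best loop BRL → ZAR → AUD → BRL:
BRL 563,000.00 × 3.7566 (sell BRL at bid) = ZAR 2,114,965.80
ZAR 2,114,965.80 × 0.083059 (sell ZAR at bid) = AUD 175,666.94
AUD 175,666.94 ÷ 0.31142 (buy BRL at ask) = BRL 564,083.70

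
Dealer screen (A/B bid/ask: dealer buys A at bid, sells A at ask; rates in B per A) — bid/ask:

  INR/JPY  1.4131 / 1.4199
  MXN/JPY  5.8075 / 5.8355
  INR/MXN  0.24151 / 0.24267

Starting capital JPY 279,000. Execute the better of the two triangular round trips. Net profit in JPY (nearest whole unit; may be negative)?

Net result: JPY -591 (no profitable arbitrage after spreads)

Best loop JPY → MXN → INR → JPY:
JPY 279,000 ÷ 5.8355 (buy MXN at ask) = MXN 47,810.81
MXN 47,810.81 ÷ 0.24267 (buy INR at ask) = INR 197,019.88
INR 197,019.88 × 1.4131 (sell INR at bid) = JPY 278,409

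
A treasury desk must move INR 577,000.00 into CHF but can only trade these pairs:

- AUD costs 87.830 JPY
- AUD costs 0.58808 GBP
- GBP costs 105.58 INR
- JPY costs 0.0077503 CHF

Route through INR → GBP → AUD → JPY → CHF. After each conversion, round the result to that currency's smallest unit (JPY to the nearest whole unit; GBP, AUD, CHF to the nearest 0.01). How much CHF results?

INR 577,000.00 ÷ 105.58 = GBP 5,465.05
GBP 5,465.05 ÷ 0.58808 = AUD 9,293.04
AUD 9,293.04 × 87.830 = JPY 816,208
JPY 816,208 × 0.0077503 = CHF 6,325.86

CHF 6,325.86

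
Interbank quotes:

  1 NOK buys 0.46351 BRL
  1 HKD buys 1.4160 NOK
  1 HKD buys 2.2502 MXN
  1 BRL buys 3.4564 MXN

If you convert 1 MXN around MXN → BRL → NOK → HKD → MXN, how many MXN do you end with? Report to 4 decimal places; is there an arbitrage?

0.9919 (arbitrage exists)

Around MXN → BRL → NOK → HKD → MXN: 1 ÷ 3.4564 ÷ 0.46351 ÷ 1.4160 × 2.2502 = 0.991916
Product < 1; profitable direction is MXN → HKD → NOK → BRL → MXN.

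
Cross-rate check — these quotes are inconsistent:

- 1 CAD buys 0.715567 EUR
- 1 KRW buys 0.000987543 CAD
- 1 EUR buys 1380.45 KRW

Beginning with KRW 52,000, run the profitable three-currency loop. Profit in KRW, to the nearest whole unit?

Profit: KRW 1,306

Profitable loop is KRW → EUR → CAD → KRW:
KRW 52,000 ÷ 1380.45 = EUR 37.67
EUR 37.67 ÷ 0.715567 = CAD 52.64
CAD 52.64 ÷ 0.000987543 = KRW 53,306
Profit = KRW 53,306 − KRW 52,000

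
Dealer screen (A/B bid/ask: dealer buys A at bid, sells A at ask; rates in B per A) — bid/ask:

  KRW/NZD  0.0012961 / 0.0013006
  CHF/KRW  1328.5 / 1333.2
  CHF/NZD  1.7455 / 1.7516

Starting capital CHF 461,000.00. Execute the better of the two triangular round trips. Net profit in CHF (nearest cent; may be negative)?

Best loop CHF → NZD → KRW → CHF:
CHF 461,000.00 × 1.7455 (sell CHF at bid) = NZD 804,675.50
NZD 804,675.50 ÷ 0.0013006 (buy KRW at ask) = KRW 618,695,602
KRW 618,695,602 ÷ 1333.2 (buy CHF at ask) = CHF 464,068.11

Net profit: CHF 3,068.11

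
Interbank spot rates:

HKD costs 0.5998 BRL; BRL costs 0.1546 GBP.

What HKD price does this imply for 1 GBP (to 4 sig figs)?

GBP/HKD = 10.78

1 GBP ÷ 0.1546 = 6.46831 BRL
6.46831 BRL ÷ 0.5998 = 10.7841 HKD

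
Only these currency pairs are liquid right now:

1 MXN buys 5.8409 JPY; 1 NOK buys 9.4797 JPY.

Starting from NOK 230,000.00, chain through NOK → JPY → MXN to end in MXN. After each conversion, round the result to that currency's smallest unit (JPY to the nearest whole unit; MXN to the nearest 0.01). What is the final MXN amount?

MXN 373,286.82

NOK 230,000.00 × 9.4797 = JPY 2,180,331
JPY 2,180,331 ÷ 5.8409 = MXN 373,286.82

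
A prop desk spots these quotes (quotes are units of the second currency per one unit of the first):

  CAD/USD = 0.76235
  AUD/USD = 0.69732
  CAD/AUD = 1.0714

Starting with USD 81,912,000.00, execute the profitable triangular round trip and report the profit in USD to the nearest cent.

Profitable loop is USD → AUD → CAD → USD:
USD 81,912,000.00 ÷ 0.69732 = AUD 117,466,873.17
AUD 117,466,873.17 ÷ 1.0714 = CAD 109,638,671.99
CAD 109,638,671.99 × 0.76235 = USD 83,583,041.59
Profit = USD 83,583,041.59 − USD 81,912,000.00

Profit: USD 1,671,041.59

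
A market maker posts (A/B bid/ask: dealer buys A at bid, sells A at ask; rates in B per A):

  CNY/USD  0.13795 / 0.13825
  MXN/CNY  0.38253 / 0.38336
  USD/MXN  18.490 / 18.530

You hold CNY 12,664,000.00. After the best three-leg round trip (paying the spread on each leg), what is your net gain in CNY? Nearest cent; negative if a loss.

Best loop CNY → MXN → USD → CNY:
CNY 12,664,000.00 ÷ 0.38336 (buy MXN at ask) = MXN 33,034,223.71
MXN 33,034,223.71 ÷ 18.530 (buy USD at ask) = USD 1,782,742.78
USD 1,782,742.78 ÷ 0.13825 (buy CNY at ask) = CNY 12,895,065.31

Net profit: CNY 231,065.31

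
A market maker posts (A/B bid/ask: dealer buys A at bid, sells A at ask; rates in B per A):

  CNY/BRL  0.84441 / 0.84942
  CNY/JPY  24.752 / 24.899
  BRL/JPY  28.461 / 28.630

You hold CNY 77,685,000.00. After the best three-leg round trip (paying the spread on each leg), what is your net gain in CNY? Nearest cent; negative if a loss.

Net profit: CNY 1,383,524.77

Best loop CNY → JPY → BRL → CNY:
CNY 77,685,000.00 × 24.752 (sell CNY at bid) = JPY 1,922,859,120
JPY 1,922,859,120 ÷ 28.630 (buy BRL at ask) = BRL 67,162,386.31
BRL 67,162,386.31 ÷ 0.84942 (buy CNY at ask) = CNY 79,068,524.77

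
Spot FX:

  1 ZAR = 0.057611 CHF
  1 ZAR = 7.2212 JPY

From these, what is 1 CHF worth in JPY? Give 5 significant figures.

1 CHF ÷ 0.057611 = 17.3578 ZAR
17.3578 ZAR × 7.2212 = 125.344 JPY

CHF/JPY = 125.34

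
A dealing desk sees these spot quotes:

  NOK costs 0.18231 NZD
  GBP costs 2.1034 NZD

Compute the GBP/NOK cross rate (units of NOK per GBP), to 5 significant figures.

1 GBP × 2.1034 = 2.1034 NZD
2.1034 NZD ÷ 0.18231 = 11.5375 NOK

GBP/NOK = 11.537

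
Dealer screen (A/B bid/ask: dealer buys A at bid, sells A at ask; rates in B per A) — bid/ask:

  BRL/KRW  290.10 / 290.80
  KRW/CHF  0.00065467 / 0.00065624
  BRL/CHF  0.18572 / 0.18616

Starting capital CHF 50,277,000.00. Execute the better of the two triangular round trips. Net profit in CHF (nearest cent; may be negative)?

Net profit: CHF 1,015,415.80

Best loop CHF → BRL → KRW → CHF:
CHF 50,277,000.00 ÷ 0.18616 (buy BRL at ask) = BRL 270,074,129.78
BRL 270,074,129.78 × 290.10 (sell BRL at bid) = KRW 78,348,505,049
KRW 78,348,505,049 × 0.00065467 (sell KRW at bid) = CHF 51,292,415.80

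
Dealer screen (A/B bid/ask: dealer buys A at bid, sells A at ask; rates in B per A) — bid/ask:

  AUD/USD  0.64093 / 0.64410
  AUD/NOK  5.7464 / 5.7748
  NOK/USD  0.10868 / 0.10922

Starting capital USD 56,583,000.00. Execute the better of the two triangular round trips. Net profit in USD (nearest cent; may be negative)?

Net profit: USD 915,623.76

Best loop USD → NOK → AUD → USD:
USD 56,583,000.00 ÷ 0.10922 (buy NOK at ask) = NOK 518,064,457.06
NOK 518,064,457.06 ÷ 5.7748 (buy AUD at ask) = AUD 89,711,237.98
AUD 89,711,237.98 × 0.64093 (sell AUD at bid) = USD 57,498,623.76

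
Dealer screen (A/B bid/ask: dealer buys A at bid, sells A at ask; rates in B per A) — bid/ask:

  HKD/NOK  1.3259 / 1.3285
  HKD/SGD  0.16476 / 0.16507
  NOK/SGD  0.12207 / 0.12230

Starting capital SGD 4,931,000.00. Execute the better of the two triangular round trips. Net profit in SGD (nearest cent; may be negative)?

Best loop SGD → NOK → HKD → SGD:
SGD 4,931,000.00 ÷ 0.12230 (buy NOK at ask) = NOK 40,318,887.98
NOK 40,318,887.98 ÷ 1.3285 (buy HKD at ask) = HKD 30,349,181.77
HKD 30,349,181.77 × 0.16476 (sell HKD at bid) = SGD 5,000,331.19

Net profit: SGD 69,331.19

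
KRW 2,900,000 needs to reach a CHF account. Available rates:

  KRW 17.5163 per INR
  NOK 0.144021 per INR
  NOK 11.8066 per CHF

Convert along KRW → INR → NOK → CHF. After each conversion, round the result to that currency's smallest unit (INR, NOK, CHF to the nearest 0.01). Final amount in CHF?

CHF 2,019.56

KRW 2,900,000 ÷ 17.5163 = INR 165,560.08
INR 165,560.08 × 0.144021 = NOK 23,844.13
NOK 23,844.13 ÷ 11.8066 = CHF 2,019.56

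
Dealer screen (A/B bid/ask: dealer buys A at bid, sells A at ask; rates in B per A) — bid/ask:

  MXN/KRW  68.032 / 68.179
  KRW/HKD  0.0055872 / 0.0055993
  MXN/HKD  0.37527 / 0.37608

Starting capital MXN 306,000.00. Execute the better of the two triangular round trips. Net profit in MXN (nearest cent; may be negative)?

Best loop MXN → KRW → HKD → MXN:
MXN 306,000.00 × 68.032 (sell MXN at bid) = KRW 20,817,792
KRW 20,817,792 × 0.0055872 (sell KRW at bid) = HKD 116,313.17
HKD 116,313.17 ÷ 0.37608 (buy MXN at ask) = MXN 309,277.73

Net profit: MXN 3,277.73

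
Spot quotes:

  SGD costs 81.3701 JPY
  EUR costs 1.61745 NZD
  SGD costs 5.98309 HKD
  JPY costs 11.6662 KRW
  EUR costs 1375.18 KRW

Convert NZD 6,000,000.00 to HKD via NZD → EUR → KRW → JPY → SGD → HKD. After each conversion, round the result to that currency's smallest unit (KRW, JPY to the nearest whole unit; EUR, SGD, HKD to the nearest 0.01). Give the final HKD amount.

NZD 6,000,000.00 ÷ 1.61745 = EUR 3,709,542.80
EUR 3,709,542.80 × 1375.18 = KRW 5,101,289,068
KRW 5,101,289,068 ÷ 11.6662 = JPY 437,270,840
JPY 437,270,840 ÷ 81.3701 = SGD 5,373,851.57
SGD 5,373,851.57 × 5.98309 = HKD 32,152,237.59

HKD 32,152,237.59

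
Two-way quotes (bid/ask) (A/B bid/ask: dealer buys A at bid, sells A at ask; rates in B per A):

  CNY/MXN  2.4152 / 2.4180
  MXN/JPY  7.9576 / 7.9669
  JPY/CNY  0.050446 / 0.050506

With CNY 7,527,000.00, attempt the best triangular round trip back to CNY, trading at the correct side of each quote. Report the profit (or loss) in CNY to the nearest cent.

Net profit: CNY 209,299.58

Best loop CNY → JPY → MXN → CNY:
CNY 7,527,000.00 ÷ 0.050506 (buy JPY at ask) = JPY 149,031,798
JPY 149,031,798 ÷ 7.9669 (buy MXN at ask) = MXN 18,706,372.39
MXN 18,706,372.39 ÷ 2.4180 (buy CNY at ask) = CNY 7,736,299.58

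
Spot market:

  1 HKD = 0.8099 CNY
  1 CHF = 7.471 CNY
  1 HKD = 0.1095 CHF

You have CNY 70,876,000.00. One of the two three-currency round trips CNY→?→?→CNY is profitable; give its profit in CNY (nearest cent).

Profitable loop is CNY → HKD → CHF → CNY:
CNY 70,876,000.00 ÷ 0.8099 = HKD 87,512,038.52
HKD 87,512,038.52 × 0.1095 = CHF 9,582,568.22
CHF 9,582,568.22 × 7.471 = CNY 71,591,367.16
Profit = CNY 71,591,367.16 − CNY 70,876,000.00

Profit: CNY 715,367.16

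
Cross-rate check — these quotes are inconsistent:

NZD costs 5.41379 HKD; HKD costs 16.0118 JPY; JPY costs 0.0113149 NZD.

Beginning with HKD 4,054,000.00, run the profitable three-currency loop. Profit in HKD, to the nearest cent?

Profitable loop is HKD → NZD → JPY → HKD:
HKD 4,054,000.00 ÷ 5.41379 = NZD 748,828.45
NZD 748,828.45 ÷ 0.0113149 = JPY 66,180,740
JPY 66,180,740 ÷ 16.0118 = HKD 4,133,247.98
Profit = HKD 4,133,247.98 − HKD 4,054,000.00

Profit: HKD 79,247.98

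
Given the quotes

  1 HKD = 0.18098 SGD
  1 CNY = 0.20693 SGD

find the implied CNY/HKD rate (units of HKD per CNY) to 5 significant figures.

1 CNY × 0.20693 = 0.20693 SGD
0.20693 SGD ÷ 0.18098 = 1.14339 HKD

CNY/HKD = 1.1434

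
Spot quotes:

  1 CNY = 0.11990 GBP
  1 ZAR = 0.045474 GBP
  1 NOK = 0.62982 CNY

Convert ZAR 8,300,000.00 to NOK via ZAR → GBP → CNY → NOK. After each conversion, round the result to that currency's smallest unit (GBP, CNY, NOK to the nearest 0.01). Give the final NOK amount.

NOK 4,998,107.81

ZAR 8,300,000.00 × 0.045474 = GBP 377,434.20
GBP 377,434.20 ÷ 0.11990 = CNY 3,147,908.26
CNY 3,147,908.26 ÷ 0.62982 = NOK 4,998,107.81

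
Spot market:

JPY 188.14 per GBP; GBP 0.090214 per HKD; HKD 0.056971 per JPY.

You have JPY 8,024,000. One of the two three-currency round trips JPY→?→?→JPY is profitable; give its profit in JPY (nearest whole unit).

Profitable loop is JPY → GBP → HKD → JPY:
JPY 8,024,000 ÷ 188.14 = GBP 42,649.09
GBP 42,649.09 ÷ 0.090214 = HKD 472,754.68
HKD 472,754.68 ÷ 0.056971 = JPY 8,298,164
Profit = JPY 8,298,164 − JPY 8,024,000

Profit: JPY 274,164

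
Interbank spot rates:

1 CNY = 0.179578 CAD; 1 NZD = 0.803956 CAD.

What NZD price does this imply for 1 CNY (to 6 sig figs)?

CNY/NZD = 0.223368

1 CNY × 0.179578 = 0.179578 CAD
0.179578 CAD ÷ 0.803956 = 0.223368 NZD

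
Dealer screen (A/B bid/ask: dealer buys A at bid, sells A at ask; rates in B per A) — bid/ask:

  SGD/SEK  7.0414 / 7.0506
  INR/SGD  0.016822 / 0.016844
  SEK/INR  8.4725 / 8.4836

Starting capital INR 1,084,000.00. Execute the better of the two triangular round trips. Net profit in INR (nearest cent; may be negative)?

Best loop INR → SGD → SEK → INR:
INR 1,084,000.00 × 0.016822 (sell INR at bid) = SGD 18,235.05
SGD 18,235.05 × 7.0414 (sell SGD at bid) = SEK 128,400.27
SEK 128,400.27 × 8.4725 (sell SEK at bid) = INR 1,087,871.26

Net profit: INR 3,871.26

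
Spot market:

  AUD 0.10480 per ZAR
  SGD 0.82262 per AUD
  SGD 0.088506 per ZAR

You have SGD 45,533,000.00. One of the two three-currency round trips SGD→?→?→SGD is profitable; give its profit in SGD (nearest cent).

Profit: SGD 1,212,351.73

Profitable loop is SGD → AUD → ZAR → SGD:
SGD 45,533,000.00 ÷ 0.82262 = AUD 55,351,194.96
AUD 55,351,194.96 ÷ 0.10480 = ZAR 528,160,257.28
ZAR 528,160,257.28 × 0.088506 = SGD 46,745,351.73
Profit = SGD 46,745,351.73 − SGD 45,533,000.00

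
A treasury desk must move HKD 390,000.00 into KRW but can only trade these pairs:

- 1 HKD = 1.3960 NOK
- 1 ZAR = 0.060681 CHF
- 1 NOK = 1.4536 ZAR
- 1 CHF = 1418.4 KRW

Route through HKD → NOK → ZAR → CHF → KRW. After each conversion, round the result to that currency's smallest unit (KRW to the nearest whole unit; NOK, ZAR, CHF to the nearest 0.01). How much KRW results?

HKD 390,000.00 × 1.3960 = NOK 544,440.00
NOK 544,440.00 × 1.4536 = ZAR 791,397.98
ZAR 791,397.98 × 0.060681 = CHF 48,022.82
CHF 48,022.82 × 1418.4 = KRW 68,115,568

KRW 68,115,568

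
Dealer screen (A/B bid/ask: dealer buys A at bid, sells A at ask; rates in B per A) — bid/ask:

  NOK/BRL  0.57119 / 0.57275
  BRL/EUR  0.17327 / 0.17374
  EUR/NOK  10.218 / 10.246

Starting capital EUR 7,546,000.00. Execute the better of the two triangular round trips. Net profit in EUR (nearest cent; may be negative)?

Net profit: EUR 85,091.66

Best loop EUR → NOK → BRL → EUR:
EUR 7,546,000.00 × 10.218 (sell EUR at bid) = NOK 77,105,028.00
NOK 77,105,028.00 × 0.57119 (sell NOK at bid) = BRL 44,041,620.94
BRL 44,041,620.94 × 0.17327 (sell BRL at bid) = EUR 7,631,091.66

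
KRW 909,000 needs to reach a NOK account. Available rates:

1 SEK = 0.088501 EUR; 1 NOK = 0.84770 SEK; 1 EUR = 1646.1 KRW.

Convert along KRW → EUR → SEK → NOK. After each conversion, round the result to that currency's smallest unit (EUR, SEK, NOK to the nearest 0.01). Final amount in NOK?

KRW 909,000 ÷ 1646.1 = EUR 552.21
EUR 552.21 ÷ 0.088501 = SEK 6,239.59
SEK 6,239.59 ÷ 0.84770 = NOK 7,360.61

NOK 7,360.61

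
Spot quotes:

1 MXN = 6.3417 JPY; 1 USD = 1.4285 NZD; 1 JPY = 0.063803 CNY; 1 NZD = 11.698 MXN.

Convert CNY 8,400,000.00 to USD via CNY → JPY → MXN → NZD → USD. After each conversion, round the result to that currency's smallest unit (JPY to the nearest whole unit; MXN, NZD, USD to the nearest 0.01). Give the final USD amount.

USD 1,242,340.46

CNY 8,400,000.00 ÷ 0.063803 = JPY 131,655,251
JPY 131,655,251 ÷ 6.3417 = MXN 20,760,245.83
MXN 20,760,245.83 ÷ 11.698 = NZD 1,774,683.35
NZD 1,774,683.35 ÷ 1.4285 = USD 1,242,340.46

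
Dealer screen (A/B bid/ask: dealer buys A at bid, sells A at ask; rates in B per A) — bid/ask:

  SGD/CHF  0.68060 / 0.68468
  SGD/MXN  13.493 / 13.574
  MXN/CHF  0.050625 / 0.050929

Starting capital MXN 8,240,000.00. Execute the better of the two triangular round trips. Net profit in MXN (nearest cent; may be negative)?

Net result: MXN -19,218.10 (no profitable arbitrage after spreads)

Best loop MXN → CHF → SGD → MXN:
MXN 8,240,000.00 × 0.050625 (sell MXN at bid) = CHF 417,150.00
CHF 417,150.00 ÷ 0.68468 (buy SGD at ask) = SGD 609,262.72
SGD 609,262.72 × 13.493 (sell SGD at bid) = MXN 8,220,781.90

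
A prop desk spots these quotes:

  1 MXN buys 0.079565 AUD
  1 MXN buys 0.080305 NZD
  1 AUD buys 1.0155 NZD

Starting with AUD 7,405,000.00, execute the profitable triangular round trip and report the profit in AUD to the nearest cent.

Profitable loop is AUD → NZD → MXN → AUD:
AUD 7,405,000.00 × 1.0155 = NZD 7,519,777.50
NZD 7,519,777.50 ÷ 0.080305 = MXN 93,640,215.43
MXN 93,640,215.43 × 0.079565 = AUD 7,450,483.74
Profit = AUD 7,450,483.74 − AUD 7,405,000.00

Profit: AUD 45,483.74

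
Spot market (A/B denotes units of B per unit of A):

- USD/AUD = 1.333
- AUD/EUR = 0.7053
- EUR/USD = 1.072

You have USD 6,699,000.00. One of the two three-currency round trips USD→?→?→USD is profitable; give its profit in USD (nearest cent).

Profitable loop is USD → AUD → EUR → USD:
USD 6,699,000.00 × 1.333 = AUD 8,929,767.00
AUD 8,929,767.00 × 0.7053 = EUR 6,298,164.67
EUR 6,298,164.67 × 1.072 = USD 6,751,632.52
Profit = USD 6,751,632.52 − USD 6,699,000.00

Profit: USD 52,632.52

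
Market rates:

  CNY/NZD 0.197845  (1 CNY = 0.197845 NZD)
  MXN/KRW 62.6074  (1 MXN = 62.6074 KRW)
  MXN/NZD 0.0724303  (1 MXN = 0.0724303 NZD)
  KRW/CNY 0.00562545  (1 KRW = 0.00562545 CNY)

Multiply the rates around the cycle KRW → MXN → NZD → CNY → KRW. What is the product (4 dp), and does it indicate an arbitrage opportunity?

1.0395 (arbitrage exists)

Around KRW → MXN → NZD → CNY → KRW: 1 ÷ 62.6074 × 0.0724303 ÷ 0.197845 ÷ 0.00562545 = 1.039471
Product > 1; profitable direction is KRW → MXN → NZD → CNY → KRW.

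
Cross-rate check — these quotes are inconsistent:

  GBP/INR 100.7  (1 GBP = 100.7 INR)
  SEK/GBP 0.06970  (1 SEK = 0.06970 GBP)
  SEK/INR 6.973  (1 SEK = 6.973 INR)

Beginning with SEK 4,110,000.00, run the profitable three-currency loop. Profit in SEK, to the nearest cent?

Profit: SEK 26,989.37

Profitable loop is SEK → GBP → INR → SEK:
SEK 4,110,000.00 × 0.06970 = GBP 286,467.00
GBP 286,467.00 × 100.7 = INR 28,847,226.90
INR 28,847,226.90 ÷ 6.973 = SEK 4,136,989.37
Profit = SEK 4,136,989.37 − SEK 4,110,000.00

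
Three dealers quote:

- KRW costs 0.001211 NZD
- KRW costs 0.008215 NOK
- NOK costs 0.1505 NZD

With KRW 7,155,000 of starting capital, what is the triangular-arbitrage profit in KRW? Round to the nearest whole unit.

Profitable loop is KRW → NOK → NZD → KRW:
KRW 7,155,000 × 0.008215 = NOK 58,778.32
NOK 58,778.32 × 0.1505 = NZD 8,846.14
NZD 8,846.14 ÷ 0.001211 = KRW 7,304,821
Profit = KRW 7,304,821 − KRW 7,155,000

Profit: KRW 149,821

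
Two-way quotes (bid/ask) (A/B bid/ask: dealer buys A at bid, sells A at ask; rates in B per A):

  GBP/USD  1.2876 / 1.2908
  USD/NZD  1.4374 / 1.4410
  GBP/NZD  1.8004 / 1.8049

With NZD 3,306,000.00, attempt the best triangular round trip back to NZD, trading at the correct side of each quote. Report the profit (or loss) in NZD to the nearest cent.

Best loop NZD → GBP → USD → NZD:
NZD 3,306,000.00 ÷ 1.8049 (buy GBP at ask) = GBP 1,831,680.43
GBP 1,831,680.43 × 1.2876 (sell GBP at bid) = USD 2,358,471.72
USD 2,358,471.72 × 1.4374 (sell USD at bid) = NZD 3,390,067.24

Net profit: NZD 84,067.24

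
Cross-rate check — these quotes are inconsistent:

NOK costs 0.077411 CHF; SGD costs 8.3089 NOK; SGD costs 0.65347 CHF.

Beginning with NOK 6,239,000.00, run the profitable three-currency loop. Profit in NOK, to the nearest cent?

Profit: NOK 99,615.82

Profitable loop is NOK → SGD → CHF → NOK:
NOK 6,239,000.00 ÷ 8.3089 = SGD 750,881.58
SGD 750,881.58 × 0.65347 = CHF 490,678.59
CHF 490,678.59 ÷ 0.077411 = NOK 6,338,615.82
Profit = NOK 6,338,615.82 − NOK 6,239,000.00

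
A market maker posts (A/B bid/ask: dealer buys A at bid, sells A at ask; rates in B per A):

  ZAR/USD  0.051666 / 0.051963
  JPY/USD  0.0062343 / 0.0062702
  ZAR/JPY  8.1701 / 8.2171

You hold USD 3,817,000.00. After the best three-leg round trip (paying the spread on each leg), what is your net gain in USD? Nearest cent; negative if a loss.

Best loop USD → JPY → ZAR → USD:
USD 3,817,000.00 ÷ 0.0062702 (buy JPY at ask) = JPY 608,752,512
JPY 608,752,512 ÷ 8.2171 (buy ZAR at ask) = ZAR 74,083,619.75
ZAR 74,083,619.75 × 0.051666 (sell ZAR at bid) = USD 3,827,604.30

Net profit: USD 10,604.30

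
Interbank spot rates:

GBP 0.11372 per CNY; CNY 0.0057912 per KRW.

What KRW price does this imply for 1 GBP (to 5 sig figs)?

GBP/KRW = 1518.4

1 GBP ÷ 0.11372 = 8.79353 CNY
8.79353 CNY ÷ 0.0057912 = 1518.43 KRW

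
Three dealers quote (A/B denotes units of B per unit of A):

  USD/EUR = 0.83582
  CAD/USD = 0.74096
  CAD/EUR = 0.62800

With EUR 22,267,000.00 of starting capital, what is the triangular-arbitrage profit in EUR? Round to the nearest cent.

Profit: EUR 312,474.50

Profitable loop is EUR → USD → CAD → EUR:
EUR 22,267,000.00 ÷ 0.83582 = USD 26,640,903.54
USD 26,640,903.54 ÷ 0.74096 = CAD 35,954,577.23
CAD 35,954,577.23 × 0.62800 = EUR 22,579,474.50
Profit = EUR 22,579,474.50 − EUR 22,267,000.00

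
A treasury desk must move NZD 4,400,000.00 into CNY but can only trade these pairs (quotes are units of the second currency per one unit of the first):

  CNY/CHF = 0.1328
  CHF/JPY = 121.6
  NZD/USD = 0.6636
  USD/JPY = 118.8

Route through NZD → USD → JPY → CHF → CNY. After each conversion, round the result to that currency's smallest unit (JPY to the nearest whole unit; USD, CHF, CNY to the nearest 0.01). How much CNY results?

NZD 4,400,000.00 × 0.6636 = USD 2,919,840.00
USD 2,919,840.00 × 118.8 = JPY 346,876,992
JPY 346,876,992 ÷ 121.6 = CHF 2,852,606.84
CHF 2,852,606.84 ÷ 0.1328 = CNY 21,480,473.19

CNY 21,480,473.19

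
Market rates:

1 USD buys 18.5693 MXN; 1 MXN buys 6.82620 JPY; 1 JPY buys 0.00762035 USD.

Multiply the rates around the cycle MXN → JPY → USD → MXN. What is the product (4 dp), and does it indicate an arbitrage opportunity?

0.9659 (arbitrage exists)

Around MXN → JPY → USD → MXN: 1 × 6.82620 × 0.00762035 × 18.5693 = 0.965938
Product < 1; profitable direction is MXN → USD → JPY → MXN.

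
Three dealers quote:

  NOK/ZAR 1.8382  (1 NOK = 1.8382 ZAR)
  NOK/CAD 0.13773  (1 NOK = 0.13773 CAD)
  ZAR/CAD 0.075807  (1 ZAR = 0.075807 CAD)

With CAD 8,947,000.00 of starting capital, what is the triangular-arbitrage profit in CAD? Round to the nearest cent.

Profitable loop is CAD → NOK → ZAR → CAD:
CAD 8,947,000.00 ÷ 0.13773 = NOK 64,960,429.83
NOK 64,960,429.83 × 1.8382 = ZAR 119,410,262.11
ZAR 119,410,262.11 × 0.075807 = CAD 9,052,133.74
Profit = CAD 9,052,133.74 − CAD 8,947,000.00

Profit: CAD 105,133.74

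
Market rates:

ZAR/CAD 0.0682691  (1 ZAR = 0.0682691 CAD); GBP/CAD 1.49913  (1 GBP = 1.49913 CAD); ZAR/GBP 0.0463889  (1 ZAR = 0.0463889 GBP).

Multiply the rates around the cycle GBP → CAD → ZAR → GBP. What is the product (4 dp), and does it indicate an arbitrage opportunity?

Around GBP → CAD → ZAR → GBP: 1 × 1.49913 ÷ 0.0682691 × 0.0463889 = 1.018660
Product > 1; profitable direction is GBP → CAD → ZAR → GBP.

1.0187 (arbitrage exists)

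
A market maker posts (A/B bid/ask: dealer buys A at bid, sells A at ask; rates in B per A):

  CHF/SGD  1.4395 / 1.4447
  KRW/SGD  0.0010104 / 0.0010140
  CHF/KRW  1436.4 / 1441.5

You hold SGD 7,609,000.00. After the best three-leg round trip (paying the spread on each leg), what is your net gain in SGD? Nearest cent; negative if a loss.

Best loop SGD → CHF → KRW → SGD:
SGD 7,609,000.00 ÷ 1.4447 (buy CHF at ask) = CHF 5,266,837.41
CHF 5,266,837.41 × 1436.4 (sell CHF at bid) = KRW 7,565,285,250
KRW 7,565,285,250 × 0.0010104 (sell KRW at bid) = SGD 7,643,964.22

Net profit: SGD 34,964.22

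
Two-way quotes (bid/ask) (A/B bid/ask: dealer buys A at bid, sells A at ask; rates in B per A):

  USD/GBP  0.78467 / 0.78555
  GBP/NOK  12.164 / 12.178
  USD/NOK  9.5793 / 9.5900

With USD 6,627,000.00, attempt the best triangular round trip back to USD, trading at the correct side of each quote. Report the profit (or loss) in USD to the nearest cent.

Net profit: USD 8,916.95

Best loop USD → NOK → GBP → USD:
USD 6,627,000.00 × 9.5793 (sell USD at bid) = NOK 63,482,021.10
NOK 63,482,021.10 ÷ 12.178 (buy GBP at ask) = GBP 5,212,844.56
GBP 5,212,844.56 ÷ 0.78555 (buy USD at ask) = USD 6,635,916.95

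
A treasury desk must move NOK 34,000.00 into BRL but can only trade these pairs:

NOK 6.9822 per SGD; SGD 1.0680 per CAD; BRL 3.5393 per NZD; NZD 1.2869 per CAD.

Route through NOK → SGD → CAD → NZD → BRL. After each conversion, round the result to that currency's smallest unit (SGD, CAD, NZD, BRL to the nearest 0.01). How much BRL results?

NOK 34,000.00 ÷ 6.9822 = SGD 4,869.53
SGD 4,869.53 ÷ 1.0680 = CAD 4,559.49
CAD 4,559.49 × 1.2869 = NZD 5,867.61
NZD 5,867.61 × 3.5393 = BRL 20,767.23

BRL 20,767.23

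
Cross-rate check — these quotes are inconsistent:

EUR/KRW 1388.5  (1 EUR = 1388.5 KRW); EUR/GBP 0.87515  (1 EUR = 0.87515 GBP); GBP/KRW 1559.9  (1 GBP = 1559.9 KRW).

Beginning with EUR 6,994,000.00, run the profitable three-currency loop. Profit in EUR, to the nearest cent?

Profit: EUR 119,646.12

Profitable loop is EUR → KRW → GBP → EUR:
EUR 6,994,000.00 × 1388.5 = KRW 9,711,169,000
KRW 9,711,169,000 ÷ 1559.9 = GBP 6,225,507.40
GBP 6,225,507.40 ÷ 0.87515 = EUR 7,113,646.12
Profit = EUR 7,113,646.12 − EUR 6,994,000.00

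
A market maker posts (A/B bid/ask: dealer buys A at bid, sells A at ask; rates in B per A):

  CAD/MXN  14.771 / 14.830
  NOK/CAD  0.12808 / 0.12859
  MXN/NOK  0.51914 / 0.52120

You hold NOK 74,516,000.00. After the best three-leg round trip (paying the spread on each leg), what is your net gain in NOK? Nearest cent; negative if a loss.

Net profit: NOK 455,600.04

Best loop NOK → MXN → CAD → NOK:
NOK 74,516,000.00 ÷ 0.52120 (buy MXN at ask) = MXN 142,970,069.07
MXN 142,970,069.07 ÷ 14.830 (buy CAD at ask) = CAD 9,640,598.05
CAD 9,640,598.05 ÷ 0.12859 (buy NOK at ask) = NOK 74,971,600.04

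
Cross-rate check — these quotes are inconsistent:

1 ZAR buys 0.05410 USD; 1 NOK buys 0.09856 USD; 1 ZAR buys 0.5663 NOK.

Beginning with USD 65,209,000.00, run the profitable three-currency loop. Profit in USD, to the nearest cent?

Profit: USD 2,066,592.54

Profitable loop is USD → ZAR → NOK → USD:
USD 65,209,000.00 ÷ 0.05410 = ZAR 1,205,341,959.33
ZAR 1,205,341,959.33 × 0.5663 = NOK 682,585,151.57
NOK 682,585,151.57 × 0.09856 = USD 67,275,592.54
Profit = USD 67,275,592.54 − USD 65,209,000.00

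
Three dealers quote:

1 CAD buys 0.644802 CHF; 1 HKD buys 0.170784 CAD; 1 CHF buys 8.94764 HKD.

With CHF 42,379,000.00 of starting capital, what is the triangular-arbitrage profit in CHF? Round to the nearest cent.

Profit: CHF 630,921.04

Profitable loop is CHF → CAD → HKD → CHF:
CHF 42,379,000.00 ÷ 0.644802 = CAD 65,724,051.72
CAD 65,724,051.72 ÷ 0.170784 = HKD 384,837,289.94
HKD 384,837,289.94 ÷ 8.94764 = CHF 43,009,921.04
Profit = CHF 43,009,921.04 − CHF 42,379,000.00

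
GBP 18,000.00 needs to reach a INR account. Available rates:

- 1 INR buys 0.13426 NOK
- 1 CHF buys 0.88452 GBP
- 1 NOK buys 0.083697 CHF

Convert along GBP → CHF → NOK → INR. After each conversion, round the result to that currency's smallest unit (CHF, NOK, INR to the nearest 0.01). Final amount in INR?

GBP 18,000.00 ÷ 0.88452 = CHF 20,350.02
CHF 20,350.02 ÷ 0.083697 = NOK 243,139.18
NOK 243,139.18 ÷ 0.13426 = INR 1,810,957.69

INR 1,810,957.69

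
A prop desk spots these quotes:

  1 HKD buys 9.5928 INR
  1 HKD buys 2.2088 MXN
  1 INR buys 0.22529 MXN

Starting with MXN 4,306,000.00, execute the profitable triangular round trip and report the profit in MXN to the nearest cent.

Profitable loop is MXN → INR → HKD → MXN:
MXN 4,306,000.00 ÷ 0.22529 = INR 19,113,143.06
INR 19,113,143.06 ÷ 9.5928 = HKD 1,992,446.74
HKD 1,992,446.74 × 2.2088 = MXN 4,400,916.35
Profit = MXN 4,400,916.35 − MXN 4,306,000.00

Profit: MXN 94,916.35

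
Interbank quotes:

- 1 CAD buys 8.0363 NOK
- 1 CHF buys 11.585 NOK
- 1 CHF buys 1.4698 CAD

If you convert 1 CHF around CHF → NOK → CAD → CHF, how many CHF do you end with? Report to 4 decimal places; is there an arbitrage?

Around CHF → NOK → CAD → CHF: 1 × 11.585 ÷ 8.0363 ÷ 1.4698 = 0.980803
Product < 1; profitable direction is CHF → CAD → NOK → CHF.

0.9808 (arbitrage exists)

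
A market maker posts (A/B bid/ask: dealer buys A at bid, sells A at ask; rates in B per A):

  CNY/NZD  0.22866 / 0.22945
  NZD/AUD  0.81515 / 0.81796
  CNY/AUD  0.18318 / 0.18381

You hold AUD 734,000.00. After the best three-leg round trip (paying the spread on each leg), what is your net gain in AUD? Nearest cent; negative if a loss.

Best loop AUD → CNY → NZD → AUD:
AUD 734,000.00 ÷ 0.18381 (buy CNY at ask) = CNY 3,993,253.90
CNY 3,993,253.90 × 0.22866 (sell CNY at bid) = NZD 913,097.44
NZD 913,097.44 × 0.81515 (sell NZD at bid) = AUD 744,311.38

Net profit: AUD 10,311.38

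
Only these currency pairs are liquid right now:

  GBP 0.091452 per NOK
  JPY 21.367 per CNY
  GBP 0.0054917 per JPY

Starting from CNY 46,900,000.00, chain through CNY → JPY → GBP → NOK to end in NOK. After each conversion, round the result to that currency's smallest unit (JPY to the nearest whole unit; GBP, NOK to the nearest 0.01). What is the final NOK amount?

NOK 60,176,924.73

CNY 46,900,000.00 × 21.367 = JPY 1,002,112,300
JPY 1,002,112,300 × 0.0054917 = GBP 5,503,300.12
GBP 5,503,300.12 ÷ 0.091452 = NOK 60,176,924.73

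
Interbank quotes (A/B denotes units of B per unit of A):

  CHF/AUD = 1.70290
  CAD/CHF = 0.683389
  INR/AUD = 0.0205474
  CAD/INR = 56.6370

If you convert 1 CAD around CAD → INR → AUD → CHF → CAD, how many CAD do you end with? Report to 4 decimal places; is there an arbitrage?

Around CAD → INR → AUD → CHF → CAD: 1 × 56.6370 × 0.0205474 ÷ 1.70290 ÷ 0.683389 = 1.000000
Product ≈ 1 (deviation 0.000%, within rounding noise).

1.0000 (no arbitrage)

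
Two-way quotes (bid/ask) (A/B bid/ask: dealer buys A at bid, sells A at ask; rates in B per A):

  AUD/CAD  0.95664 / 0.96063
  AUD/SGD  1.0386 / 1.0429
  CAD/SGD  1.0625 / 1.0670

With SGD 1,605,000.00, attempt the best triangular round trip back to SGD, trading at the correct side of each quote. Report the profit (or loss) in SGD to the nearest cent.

Best loop SGD → CAD → AUD → SGD:
SGD 1,605,000.00 ÷ 1.0670 (buy CAD at ask) = CAD 1,504,217.43
CAD 1,504,217.43 ÷ 0.96063 (buy AUD at ask) = AUD 1,565,865.56
AUD 1,565,865.56 × 1.0386 (sell AUD at bid) = SGD 1,626,307.97

Net profit: SGD 21,307.97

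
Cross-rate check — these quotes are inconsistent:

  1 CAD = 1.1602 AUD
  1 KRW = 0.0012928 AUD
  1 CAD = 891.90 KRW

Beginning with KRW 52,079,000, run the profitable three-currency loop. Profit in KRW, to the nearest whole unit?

Profitable loop is KRW → CAD → AUD → KRW:
KRW 52,079,000 ÷ 891.90 = CAD 58,391.08
CAD 58,391.08 × 1.1602 = AUD 67,745.33
AUD 67,745.33 ÷ 0.0012928 = KRW 52,402,015
Profit = KRW 52,402,015 − KRW 52,079,000

Profit: KRW 323,015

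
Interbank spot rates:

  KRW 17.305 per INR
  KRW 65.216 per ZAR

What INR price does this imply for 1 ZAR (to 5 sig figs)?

1 ZAR × 65.216 = 65.216 KRW
65.216 KRW ÷ 17.305 = 3.76862 INR

ZAR/INR = 3.7686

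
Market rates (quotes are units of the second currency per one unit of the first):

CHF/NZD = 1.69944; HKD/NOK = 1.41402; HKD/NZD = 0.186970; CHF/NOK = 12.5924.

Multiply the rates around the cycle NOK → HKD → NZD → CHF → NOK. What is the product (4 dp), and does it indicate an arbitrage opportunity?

0.9798 (arbitrage exists)

Around NOK → HKD → NZD → CHF → NOK: 1 ÷ 1.41402 × 0.186970 ÷ 1.69944 × 12.5924 = 0.979759
Product < 1; profitable direction is NOK → CHF → NZD → HKD → NOK.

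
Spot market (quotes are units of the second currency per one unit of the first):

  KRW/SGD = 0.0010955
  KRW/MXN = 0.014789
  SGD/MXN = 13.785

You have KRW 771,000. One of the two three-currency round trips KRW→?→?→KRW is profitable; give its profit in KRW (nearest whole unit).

Profitable loop is KRW → SGD → MXN → KRW:
KRW 771,000 × 0.0010955 = SGD 844.63
SGD 844.63 × 13.785 = MXN 11,643.23
MXN 11,643.23 ÷ 0.014789 = KRW 787,290
Profit = KRW 787,290 − KRW 771,000

Profit: KRW 16,290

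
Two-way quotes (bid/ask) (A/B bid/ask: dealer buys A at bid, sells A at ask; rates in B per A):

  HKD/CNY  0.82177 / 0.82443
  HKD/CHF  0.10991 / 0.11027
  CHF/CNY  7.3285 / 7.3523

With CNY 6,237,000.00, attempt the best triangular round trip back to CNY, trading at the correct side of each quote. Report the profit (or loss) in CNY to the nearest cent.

Best loop CNY → CHF → HKD → CNY:
CNY 6,237,000.00 ÷ 7.3523 (buy CHF at ask) = CHF 848,305.97
CHF 848,305.97 ÷ 0.11027 (buy HKD at ask) = HKD 7,692,989.68
HKD 7,692,989.68 × 0.82177 (sell HKD at bid) = CNY 6,321,868.13

Net profit: CNY 84,868.13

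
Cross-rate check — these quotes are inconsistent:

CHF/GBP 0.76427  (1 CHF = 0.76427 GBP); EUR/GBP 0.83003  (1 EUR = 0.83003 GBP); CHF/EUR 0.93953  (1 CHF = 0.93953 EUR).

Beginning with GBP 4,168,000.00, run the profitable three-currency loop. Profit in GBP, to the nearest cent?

Profitable loop is GBP → CHF → EUR → GBP:
GBP 4,168,000.00 ÷ 0.76427 = CHF 5,453,570.07
CHF 5,453,570.07 × 0.93953 = EUR 5,123,792.69
EUR 5,123,792.69 × 0.83003 = GBP 4,252,901.65
Profit = GBP 4,252,901.65 − GBP 4,168,000.00

Profit: GBP 84,901.65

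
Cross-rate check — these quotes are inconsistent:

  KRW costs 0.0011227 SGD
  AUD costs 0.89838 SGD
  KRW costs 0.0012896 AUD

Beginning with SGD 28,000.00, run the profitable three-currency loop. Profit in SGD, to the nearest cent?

Profit: SGD 894.12

Profitable loop is SGD → KRW → AUD → SGD:
SGD 28,000.00 ÷ 0.0011227 = KRW 24,939,877
KRW 24,939,877 × 0.0012896 = AUD 32,162.47
AUD 32,162.47 × 0.89838 = SGD 28,894.12
Profit = SGD 28,894.12 − SGD 28,000.00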